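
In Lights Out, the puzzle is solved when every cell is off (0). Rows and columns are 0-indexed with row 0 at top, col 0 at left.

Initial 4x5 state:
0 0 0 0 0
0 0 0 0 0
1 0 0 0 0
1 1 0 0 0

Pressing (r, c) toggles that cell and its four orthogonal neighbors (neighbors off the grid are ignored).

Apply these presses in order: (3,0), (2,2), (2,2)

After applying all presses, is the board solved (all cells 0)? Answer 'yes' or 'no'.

Answer: yes

Derivation:
After press 1 at (3,0):
0 0 0 0 0
0 0 0 0 0
0 0 0 0 0
0 0 0 0 0

After press 2 at (2,2):
0 0 0 0 0
0 0 1 0 0
0 1 1 1 0
0 0 1 0 0

After press 3 at (2,2):
0 0 0 0 0
0 0 0 0 0
0 0 0 0 0
0 0 0 0 0

Lights still on: 0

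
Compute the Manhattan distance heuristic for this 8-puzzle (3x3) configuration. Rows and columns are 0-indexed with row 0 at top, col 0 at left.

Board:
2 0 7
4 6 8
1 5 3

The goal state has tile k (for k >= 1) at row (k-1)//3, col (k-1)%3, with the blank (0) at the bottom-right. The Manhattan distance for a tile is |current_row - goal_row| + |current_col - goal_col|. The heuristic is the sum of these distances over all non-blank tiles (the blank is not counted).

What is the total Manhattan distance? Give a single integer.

Tile 2: (0,0)->(0,1) = 1
Tile 7: (0,2)->(2,0) = 4
Tile 4: (1,0)->(1,0) = 0
Tile 6: (1,1)->(1,2) = 1
Tile 8: (1,2)->(2,1) = 2
Tile 1: (2,0)->(0,0) = 2
Tile 5: (2,1)->(1,1) = 1
Tile 3: (2,2)->(0,2) = 2
Sum: 1 + 4 + 0 + 1 + 2 + 2 + 1 + 2 = 13

Answer: 13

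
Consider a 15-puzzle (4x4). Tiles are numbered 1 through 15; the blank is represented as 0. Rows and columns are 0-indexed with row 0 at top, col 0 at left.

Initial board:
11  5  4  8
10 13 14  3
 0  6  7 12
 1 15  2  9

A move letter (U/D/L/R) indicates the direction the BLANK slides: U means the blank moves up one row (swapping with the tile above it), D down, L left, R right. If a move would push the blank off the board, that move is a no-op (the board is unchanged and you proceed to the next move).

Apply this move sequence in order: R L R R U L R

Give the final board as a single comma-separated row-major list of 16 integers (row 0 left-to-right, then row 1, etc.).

After move 1 (R):
11  5  4  8
10 13 14  3
 6  0  7 12
 1 15  2  9

After move 2 (L):
11  5  4  8
10 13 14  3
 0  6  7 12
 1 15  2  9

After move 3 (R):
11  5  4  8
10 13 14  3
 6  0  7 12
 1 15  2  9

After move 4 (R):
11  5  4  8
10 13 14  3
 6  7  0 12
 1 15  2  9

After move 5 (U):
11  5  4  8
10 13  0  3
 6  7 14 12
 1 15  2  9

After move 6 (L):
11  5  4  8
10  0 13  3
 6  7 14 12
 1 15  2  9

After move 7 (R):
11  5  4  8
10 13  0  3
 6  7 14 12
 1 15  2  9

Answer: 11, 5, 4, 8, 10, 13, 0, 3, 6, 7, 14, 12, 1, 15, 2, 9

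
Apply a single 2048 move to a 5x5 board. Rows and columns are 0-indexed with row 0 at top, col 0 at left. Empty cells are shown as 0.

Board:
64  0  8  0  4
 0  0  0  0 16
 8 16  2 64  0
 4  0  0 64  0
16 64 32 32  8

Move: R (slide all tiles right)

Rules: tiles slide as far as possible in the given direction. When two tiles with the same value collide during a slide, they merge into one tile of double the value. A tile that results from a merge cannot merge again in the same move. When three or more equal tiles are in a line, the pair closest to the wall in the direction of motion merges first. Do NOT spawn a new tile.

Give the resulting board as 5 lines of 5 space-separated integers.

Answer:  0  0 64  8  4
 0  0  0  0 16
 0  8 16  2 64
 0  0  0  4 64
 0 16 64 64  8

Derivation:
Slide right:
row 0: [64, 0, 8, 0, 4] -> [0, 0, 64, 8, 4]
row 1: [0, 0, 0, 0, 16] -> [0, 0, 0, 0, 16]
row 2: [8, 16, 2, 64, 0] -> [0, 8, 16, 2, 64]
row 3: [4, 0, 0, 64, 0] -> [0, 0, 0, 4, 64]
row 4: [16, 64, 32, 32, 8] -> [0, 16, 64, 64, 8]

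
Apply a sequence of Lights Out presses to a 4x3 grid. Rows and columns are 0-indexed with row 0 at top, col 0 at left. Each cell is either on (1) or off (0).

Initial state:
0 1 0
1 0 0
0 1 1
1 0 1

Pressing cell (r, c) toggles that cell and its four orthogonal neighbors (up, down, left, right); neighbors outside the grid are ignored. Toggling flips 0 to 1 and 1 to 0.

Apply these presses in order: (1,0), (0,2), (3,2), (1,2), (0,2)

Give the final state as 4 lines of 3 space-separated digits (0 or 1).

After press 1 at (1,0):
1 1 0
0 1 0
1 1 1
1 0 1

After press 2 at (0,2):
1 0 1
0 1 1
1 1 1
1 0 1

After press 3 at (3,2):
1 0 1
0 1 1
1 1 0
1 1 0

After press 4 at (1,2):
1 0 0
0 0 0
1 1 1
1 1 0

After press 5 at (0,2):
1 1 1
0 0 1
1 1 1
1 1 0

Answer: 1 1 1
0 0 1
1 1 1
1 1 0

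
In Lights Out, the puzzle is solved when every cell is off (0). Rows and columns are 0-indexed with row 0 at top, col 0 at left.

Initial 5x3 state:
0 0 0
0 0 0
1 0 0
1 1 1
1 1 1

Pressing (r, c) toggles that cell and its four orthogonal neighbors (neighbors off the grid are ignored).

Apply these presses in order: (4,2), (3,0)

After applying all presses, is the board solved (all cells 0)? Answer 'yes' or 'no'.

After press 1 at (4,2):
0 0 0
0 0 0
1 0 0
1 1 0
1 0 0

After press 2 at (3,0):
0 0 0
0 0 0
0 0 0
0 0 0
0 0 0

Lights still on: 0

Answer: yes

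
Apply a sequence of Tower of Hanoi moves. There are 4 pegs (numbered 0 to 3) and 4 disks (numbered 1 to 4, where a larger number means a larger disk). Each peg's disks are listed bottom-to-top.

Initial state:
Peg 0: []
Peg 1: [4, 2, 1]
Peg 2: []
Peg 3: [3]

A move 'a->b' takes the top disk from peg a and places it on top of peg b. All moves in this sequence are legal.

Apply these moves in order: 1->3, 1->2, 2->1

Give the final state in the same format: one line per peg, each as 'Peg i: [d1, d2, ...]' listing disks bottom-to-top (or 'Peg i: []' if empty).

After move 1 (1->3):
Peg 0: []
Peg 1: [4, 2]
Peg 2: []
Peg 3: [3, 1]

After move 2 (1->2):
Peg 0: []
Peg 1: [4]
Peg 2: [2]
Peg 3: [3, 1]

After move 3 (2->1):
Peg 0: []
Peg 1: [4, 2]
Peg 2: []
Peg 3: [3, 1]

Answer: Peg 0: []
Peg 1: [4, 2]
Peg 2: []
Peg 3: [3, 1]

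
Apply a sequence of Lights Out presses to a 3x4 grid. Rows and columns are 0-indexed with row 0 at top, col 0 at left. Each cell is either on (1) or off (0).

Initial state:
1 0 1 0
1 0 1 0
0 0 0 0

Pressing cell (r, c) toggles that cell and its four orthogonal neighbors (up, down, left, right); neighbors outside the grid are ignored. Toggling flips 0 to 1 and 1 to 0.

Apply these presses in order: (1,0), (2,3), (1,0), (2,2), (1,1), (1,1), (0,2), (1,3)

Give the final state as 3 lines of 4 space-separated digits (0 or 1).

After press 1 at (1,0):
0 0 1 0
0 1 1 0
1 0 0 0

After press 2 at (2,3):
0 0 1 0
0 1 1 1
1 0 1 1

After press 3 at (1,0):
1 0 1 0
1 0 1 1
0 0 1 1

After press 4 at (2,2):
1 0 1 0
1 0 0 1
0 1 0 0

After press 5 at (1,1):
1 1 1 0
0 1 1 1
0 0 0 0

After press 6 at (1,1):
1 0 1 0
1 0 0 1
0 1 0 0

After press 7 at (0,2):
1 1 0 1
1 0 1 1
0 1 0 0

After press 8 at (1,3):
1 1 0 0
1 0 0 0
0 1 0 1

Answer: 1 1 0 0
1 0 0 0
0 1 0 1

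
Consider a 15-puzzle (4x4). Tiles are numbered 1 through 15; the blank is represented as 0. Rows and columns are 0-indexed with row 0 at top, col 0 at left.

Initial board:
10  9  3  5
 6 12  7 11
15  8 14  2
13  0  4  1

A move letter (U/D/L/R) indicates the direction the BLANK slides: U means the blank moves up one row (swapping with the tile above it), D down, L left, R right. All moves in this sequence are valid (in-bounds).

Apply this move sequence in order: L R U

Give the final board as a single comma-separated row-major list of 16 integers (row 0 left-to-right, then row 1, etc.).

Answer: 10, 9, 3, 5, 6, 12, 7, 11, 15, 0, 14, 2, 13, 8, 4, 1

Derivation:
After move 1 (L):
10  9  3  5
 6 12  7 11
15  8 14  2
 0 13  4  1

After move 2 (R):
10  9  3  5
 6 12  7 11
15  8 14  2
13  0  4  1

After move 3 (U):
10  9  3  5
 6 12  7 11
15  0 14  2
13  8  4  1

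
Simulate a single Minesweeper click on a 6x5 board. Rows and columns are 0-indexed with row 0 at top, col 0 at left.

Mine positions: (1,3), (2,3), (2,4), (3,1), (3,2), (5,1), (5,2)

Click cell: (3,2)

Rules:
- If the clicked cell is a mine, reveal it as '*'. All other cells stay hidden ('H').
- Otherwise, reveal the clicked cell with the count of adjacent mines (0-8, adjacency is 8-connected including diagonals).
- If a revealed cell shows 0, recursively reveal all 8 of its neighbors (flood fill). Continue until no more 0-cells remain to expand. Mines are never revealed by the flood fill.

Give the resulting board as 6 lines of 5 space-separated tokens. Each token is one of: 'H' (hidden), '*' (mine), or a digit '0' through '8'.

H H H H H
H H H H H
H H H H H
H H * H H
H H H H H
H H H H H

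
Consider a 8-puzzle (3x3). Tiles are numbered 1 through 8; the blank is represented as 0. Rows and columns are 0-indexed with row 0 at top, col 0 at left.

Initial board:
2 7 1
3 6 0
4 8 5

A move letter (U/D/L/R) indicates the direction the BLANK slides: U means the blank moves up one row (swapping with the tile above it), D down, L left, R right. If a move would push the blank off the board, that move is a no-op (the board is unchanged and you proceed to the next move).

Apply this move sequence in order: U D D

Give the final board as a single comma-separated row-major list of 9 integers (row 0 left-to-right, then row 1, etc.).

After move 1 (U):
2 7 0
3 6 1
4 8 5

After move 2 (D):
2 7 1
3 6 0
4 8 5

After move 3 (D):
2 7 1
3 6 5
4 8 0

Answer: 2, 7, 1, 3, 6, 5, 4, 8, 0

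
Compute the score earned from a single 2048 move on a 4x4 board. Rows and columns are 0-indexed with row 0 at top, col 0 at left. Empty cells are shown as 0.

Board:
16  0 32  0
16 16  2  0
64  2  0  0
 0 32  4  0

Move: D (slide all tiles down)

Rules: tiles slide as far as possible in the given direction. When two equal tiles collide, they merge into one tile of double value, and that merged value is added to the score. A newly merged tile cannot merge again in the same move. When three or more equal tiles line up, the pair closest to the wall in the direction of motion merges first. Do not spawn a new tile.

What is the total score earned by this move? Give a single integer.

Answer: 32

Derivation:
Slide down:
col 0: [16, 16, 64, 0] -> [0, 0, 32, 64]  score +32 (running 32)
col 1: [0, 16, 2, 32] -> [0, 16, 2, 32]  score +0 (running 32)
col 2: [32, 2, 0, 4] -> [0, 32, 2, 4]  score +0 (running 32)
col 3: [0, 0, 0, 0] -> [0, 0, 0, 0]  score +0 (running 32)
Board after move:
 0  0  0  0
 0 16 32  0
32  2  2  0
64 32  4  0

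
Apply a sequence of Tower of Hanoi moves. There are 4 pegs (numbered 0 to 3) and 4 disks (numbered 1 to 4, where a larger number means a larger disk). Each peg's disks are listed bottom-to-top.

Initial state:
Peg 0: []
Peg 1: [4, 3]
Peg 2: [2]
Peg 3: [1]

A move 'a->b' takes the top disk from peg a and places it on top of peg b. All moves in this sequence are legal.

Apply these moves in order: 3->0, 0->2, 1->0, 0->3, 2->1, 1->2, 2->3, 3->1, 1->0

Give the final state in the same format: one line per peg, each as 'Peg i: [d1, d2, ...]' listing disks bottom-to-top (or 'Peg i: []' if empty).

After move 1 (3->0):
Peg 0: [1]
Peg 1: [4, 3]
Peg 2: [2]
Peg 3: []

After move 2 (0->2):
Peg 0: []
Peg 1: [4, 3]
Peg 2: [2, 1]
Peg 3: []

After move 3 (1->0):
Peg 0: [3]
Peg 1: [4]
Peg 2: [2, 1]
Peg 3: []

After move 4 (0->3):
Peg 0: []
Peg 1: [4]
Peg 2: [2, 1]
Peg 3: [3]

After move 5 (2->1):
Peg 0: []
Peg 1: [4, 1]
Peg 2: [2]
Peg 3: [3]

After move 6 (1->2):
Peg 0: []
Peg 1: [4]
Peg 2: [2, 1]
Peg 3: [3]

After move 7 (2->3):
Peg 0: []
Peg 1: [4]
Peg 2: [2]
Peg 3: [3, 1]

After move 8 (3->1):
Peg 0: []
Peg 1: [4, 1]
Peg 2: [2]
Peg 3: [3]

After move 9 (1->0):
Peg 0: [1]
Peg 1: [4]
Peg 2: [2]
Peg 3: [3]

Answer: Peg 0: [1]
Peg 1: [4]
Peg 2: [2]
Peg 3: [3]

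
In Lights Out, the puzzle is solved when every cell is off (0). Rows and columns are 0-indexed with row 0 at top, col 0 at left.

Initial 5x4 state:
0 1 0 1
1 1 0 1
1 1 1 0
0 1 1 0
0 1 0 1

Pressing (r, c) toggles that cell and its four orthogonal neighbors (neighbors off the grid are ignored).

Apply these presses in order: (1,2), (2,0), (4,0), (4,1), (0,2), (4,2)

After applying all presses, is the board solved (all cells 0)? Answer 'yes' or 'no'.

Answer: yes

Derivation:
After press 1 at (1,2):
0 1 1 1
1 0 1 0
1 1 0 0
0 1 1 0
0 1 0 1

After press 2 at (2,0):
0 1 1 1
0 0 1 0
0 0 0 0
1 1 1 0
0 1 0 1

After press 3 at (4,0):
0 1 1 1
0 0 1 0
0 0 0 0
0 1 1 0
1 0 0 1

After press 4 at (4,1):
0 1 1 1
0 0 1 0
0 0 0 0
0 0 1 0
0 1 1 1

After press 5 at (0,2):
0 0 0 0
0 0 0 0
0 0 0 0
0 0 1 0
0 1 1 1

After press 6 at (4,2):
0 0 0 0
0 0 0 0
0 0 0 0
0 0 0 0
0 0 0 0

Lights still on: 0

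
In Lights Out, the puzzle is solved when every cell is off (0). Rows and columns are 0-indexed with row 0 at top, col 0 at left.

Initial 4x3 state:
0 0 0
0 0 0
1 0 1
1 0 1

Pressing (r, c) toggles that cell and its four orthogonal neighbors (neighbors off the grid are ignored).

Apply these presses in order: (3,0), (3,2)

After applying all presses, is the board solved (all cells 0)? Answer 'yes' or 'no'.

Answer: yes

Derivation:
After press 1 at (3,0):
0 0 0
0 0 0
0 0 1
0 1 1

After press 2 at (3,2):
0 0 0
0 0 0
0 0 0
0 0 0

Lights still on: 0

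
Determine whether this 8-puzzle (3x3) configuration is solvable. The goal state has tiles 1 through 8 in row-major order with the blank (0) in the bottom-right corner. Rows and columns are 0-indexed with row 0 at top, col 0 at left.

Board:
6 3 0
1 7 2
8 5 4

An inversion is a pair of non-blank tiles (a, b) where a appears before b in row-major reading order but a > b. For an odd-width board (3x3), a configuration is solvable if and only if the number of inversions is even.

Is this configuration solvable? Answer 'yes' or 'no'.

Answer: no

Derivation:
Inversions (pairs i<j in row-major order where tile[i] > tile[j] > 0): 13
13 is odd, so the puzzle is not solvable.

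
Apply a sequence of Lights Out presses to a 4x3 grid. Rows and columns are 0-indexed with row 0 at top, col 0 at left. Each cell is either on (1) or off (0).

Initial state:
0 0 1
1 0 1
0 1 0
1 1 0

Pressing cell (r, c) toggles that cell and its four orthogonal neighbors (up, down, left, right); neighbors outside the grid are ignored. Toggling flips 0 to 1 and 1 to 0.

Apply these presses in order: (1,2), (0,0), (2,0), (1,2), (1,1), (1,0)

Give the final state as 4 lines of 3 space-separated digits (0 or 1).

After press 1 at (1,2):
0 0 0
1 1 0
0 1 1
1 1 0

After press 2 at (0,0):
1 1 0
0 1 0
0 1 1
1 1 0

After press 3 at (2,0):
1 1 0
1 1 0
1 0 1
0 1 0

After press 4 at (1,2):
1 1 1
1 0 1
1 0 0
0 1 0

After press 5 at (1,1):
1 0 1
0 1 0
1 1 0
0 1 0

After press 6 at (1,0):
0 0 1
1 0 0
0 1 0
0 1 0

Answer: 0 0 1
1 0 0
0 1 0
0 1 0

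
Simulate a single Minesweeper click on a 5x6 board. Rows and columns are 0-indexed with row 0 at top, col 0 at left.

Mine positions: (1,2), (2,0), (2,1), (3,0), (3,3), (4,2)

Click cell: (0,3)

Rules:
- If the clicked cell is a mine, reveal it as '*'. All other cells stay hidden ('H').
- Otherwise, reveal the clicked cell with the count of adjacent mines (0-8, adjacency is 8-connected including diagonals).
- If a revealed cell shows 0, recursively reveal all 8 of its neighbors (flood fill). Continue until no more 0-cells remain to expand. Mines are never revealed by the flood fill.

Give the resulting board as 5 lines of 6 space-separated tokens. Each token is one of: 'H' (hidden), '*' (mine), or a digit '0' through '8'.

H H H 1 H H
H H H H H H
H H H H H H
H H H H H H
H H H H H H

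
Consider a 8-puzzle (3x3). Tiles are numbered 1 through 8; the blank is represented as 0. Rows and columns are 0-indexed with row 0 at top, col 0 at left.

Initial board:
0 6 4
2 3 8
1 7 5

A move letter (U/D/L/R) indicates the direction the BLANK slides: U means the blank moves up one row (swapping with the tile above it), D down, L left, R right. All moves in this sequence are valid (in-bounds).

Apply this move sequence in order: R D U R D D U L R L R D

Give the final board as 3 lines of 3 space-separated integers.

After move 1 (R):
6 0 4
2 3 8
1 7 5

After move 2 (D):
6 3 4
2 0 8
1 7 5

After move 3 (U):
6 0 4
2 3 8
1 7 5

After move 4 (R):
6 4 0
2 3 8
1 7 5

After move 5 (D):
6 4 8
2 3 0
1 7 5

After move 6 (D):
6 4 8
2 3 5
1 7 0

After move 7 (U):
6 4 8
2 3 0
1 7 5

After move 8 (L):
6 4 8
2 0 3
1 7 5

After move 9 (R):
6 4 8
2 3 0
1 7 5

After move 10 (L):
6 4 8
2 0 3
1 7 5

After move 11 (R):
6 4 8
2 3 0
1 7 5

After move 12 (D):
6 4 8
2 3 5
1 7 0

Answer: 6 4 8
2 3 5
1 7 0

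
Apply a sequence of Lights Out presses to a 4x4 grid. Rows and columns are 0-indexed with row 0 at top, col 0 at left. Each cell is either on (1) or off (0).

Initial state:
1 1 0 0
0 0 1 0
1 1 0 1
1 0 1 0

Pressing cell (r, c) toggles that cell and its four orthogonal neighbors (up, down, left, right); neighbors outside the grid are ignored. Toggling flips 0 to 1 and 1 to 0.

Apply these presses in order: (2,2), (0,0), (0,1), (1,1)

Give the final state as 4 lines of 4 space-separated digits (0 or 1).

After press 1 at (2,2):
1 1 0 0
0 0 0 0
1 0 1 0
1 0 0 0

After press 2 at (0,0):
0 0 0 0
1 0 0 0
1 0 1 0
1 0 0 0

After press 3 at (0,1):
1 1 1 0
1 1 0 0
1 0 1 0
1 0 0 0

After press 4 at (1,1):
1 0 1 0
0 0 1 0
1 1 1 0
1 0 0 0

Answer: 1 0 1 0
0 0 1 0
1 1 1 0
1 0 0 0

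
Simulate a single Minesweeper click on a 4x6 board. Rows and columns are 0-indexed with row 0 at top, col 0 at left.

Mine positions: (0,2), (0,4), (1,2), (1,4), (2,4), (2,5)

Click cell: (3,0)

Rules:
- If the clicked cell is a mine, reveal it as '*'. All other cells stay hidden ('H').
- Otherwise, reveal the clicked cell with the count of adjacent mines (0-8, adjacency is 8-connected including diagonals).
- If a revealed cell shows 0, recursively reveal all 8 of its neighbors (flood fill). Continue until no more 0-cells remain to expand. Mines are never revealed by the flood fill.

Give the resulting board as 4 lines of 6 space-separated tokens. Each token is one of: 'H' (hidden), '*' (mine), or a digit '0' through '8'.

0 2 H H H H
0 2 H H H H
0 1 1 3 H H
0 0 0 1 H H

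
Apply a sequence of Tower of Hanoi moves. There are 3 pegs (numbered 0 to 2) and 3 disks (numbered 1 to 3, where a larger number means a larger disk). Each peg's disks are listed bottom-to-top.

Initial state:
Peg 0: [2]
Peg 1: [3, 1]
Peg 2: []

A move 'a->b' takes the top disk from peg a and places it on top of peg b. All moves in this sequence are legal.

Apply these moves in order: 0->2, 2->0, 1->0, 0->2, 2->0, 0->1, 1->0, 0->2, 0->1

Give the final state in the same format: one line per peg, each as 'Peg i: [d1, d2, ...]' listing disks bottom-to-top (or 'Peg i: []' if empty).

After move 1 (0->2):
Peg 0: []
Peg 1: [3, 1]
Peg 2: [2]

After move 2 (2->0):
Peg 0: [2]
Peg 1: [3, 1]
Peg 2: []

After move 3 (1->0):
Peg 0: [2, 1]
Peg 1: [3]
Peg 2: []

After move 4 (0->2):
Peg 0: [2]
Peg 1: [3]
Peg 2: [1]

After move 5 (2->0):
Peg 0: [2, 1]
Peg 1: [3]
Peg 2: []

After move 6 (0->1):
Peg 0: [2]
Peg 1: [3, 1]
Peg 2: []

After move 7 (1->0):
Peg 0: [2, 1]
Peg 1: [3]
Peg 2: []

After move 8 (0->2):
Peg 0: [2]
Peg 1: [3]
Peg 2: [1]

After move 9 (0->1):
Peg 0: []
Peg 1: [3, 2]
Peg 2: [1]

Answer: Peg 0: []
Peg 1: [3, 2]
Peg 2: [1]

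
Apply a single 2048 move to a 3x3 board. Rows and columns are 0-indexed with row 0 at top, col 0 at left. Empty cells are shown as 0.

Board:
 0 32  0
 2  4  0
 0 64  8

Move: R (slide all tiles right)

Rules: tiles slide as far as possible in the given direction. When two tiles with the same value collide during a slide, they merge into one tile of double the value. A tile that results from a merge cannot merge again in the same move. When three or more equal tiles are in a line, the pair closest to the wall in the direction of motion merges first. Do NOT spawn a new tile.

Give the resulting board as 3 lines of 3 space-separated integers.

Slide right:
row 0: [0, 32, 0] -> [0, 0, 32]
row 1: [2, 4, 0] -> [0, 2, 4]
row 2: [0, 64, 8] -> [0, 64, 8]

Answer:  0  0 32
 0  2  4
 0 64  8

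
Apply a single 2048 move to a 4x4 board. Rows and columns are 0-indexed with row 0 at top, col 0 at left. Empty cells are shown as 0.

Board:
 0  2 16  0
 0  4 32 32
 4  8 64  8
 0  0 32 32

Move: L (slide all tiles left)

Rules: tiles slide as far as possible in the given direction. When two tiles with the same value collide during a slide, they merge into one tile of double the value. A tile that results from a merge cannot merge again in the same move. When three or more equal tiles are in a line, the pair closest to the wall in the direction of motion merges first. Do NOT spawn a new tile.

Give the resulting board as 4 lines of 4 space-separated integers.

Answer:  2 16  0  0
 4 64  0  0
 4  8 64  8
64  0  0  0

Derivation:
Slide left:
row 0: [0, 2, 16, 0] -> [2, 16, 0, 0]
row 1: [0, 4, 32, 32] -> [4, 64, 0, 0]
row 2: [4, 8, 64, 8] -> [4, 8, 64, 8]
row 3: [0, 0, 32, 32] -> [64, 0, 0, 0]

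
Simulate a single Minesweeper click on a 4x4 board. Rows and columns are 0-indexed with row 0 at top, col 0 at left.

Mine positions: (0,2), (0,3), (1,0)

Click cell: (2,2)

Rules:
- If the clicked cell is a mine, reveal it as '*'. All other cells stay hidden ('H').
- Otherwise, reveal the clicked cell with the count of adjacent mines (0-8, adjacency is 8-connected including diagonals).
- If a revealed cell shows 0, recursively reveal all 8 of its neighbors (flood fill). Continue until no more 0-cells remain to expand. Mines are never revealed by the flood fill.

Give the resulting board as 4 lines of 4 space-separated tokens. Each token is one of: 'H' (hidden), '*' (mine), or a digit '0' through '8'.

H H H H
H 2 2 2
1 1 0 0
0 0 0 0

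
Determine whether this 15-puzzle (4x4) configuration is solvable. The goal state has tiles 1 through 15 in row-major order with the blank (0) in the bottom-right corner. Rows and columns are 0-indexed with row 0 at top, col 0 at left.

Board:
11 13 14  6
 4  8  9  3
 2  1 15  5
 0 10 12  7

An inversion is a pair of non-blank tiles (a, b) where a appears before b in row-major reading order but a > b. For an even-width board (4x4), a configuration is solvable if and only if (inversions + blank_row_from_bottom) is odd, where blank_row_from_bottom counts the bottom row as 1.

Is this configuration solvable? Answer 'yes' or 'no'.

Inversions: 59
Blank is in row 3 (0-indexed from top), which is row 1 counting from the bottom (bottom = 1).
59 + 1 = 60, which is even, so the puzzle is not solvable.

Answer: no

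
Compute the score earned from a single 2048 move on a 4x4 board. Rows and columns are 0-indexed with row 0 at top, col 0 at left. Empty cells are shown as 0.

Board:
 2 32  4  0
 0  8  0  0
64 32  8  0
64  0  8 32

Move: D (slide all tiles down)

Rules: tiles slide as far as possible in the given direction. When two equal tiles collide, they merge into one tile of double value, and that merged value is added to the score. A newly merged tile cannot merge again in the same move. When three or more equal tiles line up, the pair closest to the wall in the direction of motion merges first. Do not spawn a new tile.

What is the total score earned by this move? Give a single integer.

Slide down:
col 0: [2, 0, 64, 64] -> [0, 0, 2, 128]  score +128 (running 128)
col 1: [32, 8, 32, 0] -> [0, 32, 8, 32]  score +0 (running 128)
col 2: [4, 0, 8, 8] -> [0, 0, 4, 16]  score +16 (running 144)
col 3: [0, 0, 0, 32] -> [0, 0, 0, 32]  score +0 (running 144)
Board after move:
  0   0   0   0
  0  32   0   0
  2   8   4   0
128  32  16  32

Answer: 144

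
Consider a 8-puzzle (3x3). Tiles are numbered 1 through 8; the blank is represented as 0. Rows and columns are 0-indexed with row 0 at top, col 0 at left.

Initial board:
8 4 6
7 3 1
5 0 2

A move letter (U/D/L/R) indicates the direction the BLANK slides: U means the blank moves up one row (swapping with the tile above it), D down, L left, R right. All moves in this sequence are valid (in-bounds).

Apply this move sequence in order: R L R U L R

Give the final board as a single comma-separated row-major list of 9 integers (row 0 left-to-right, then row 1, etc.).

Answer: 8, 4, 6, 7, 3, 0, 5, 2, 1

Derivation:
After move 1 (R):
8 4 6
7 3 1
5 2 0

After move 2 (L):
8 4 6
7 3 1
5 0 2

After move 3 (R):
8 4 6
7 3 1
5 2 0

After move 4 (U):
8 4 6
7 3 0
5 2 1

After move 5 (L):
8 4 6
7 0 3
5 2 1

After move 6 (R):
8 4 6
7 3 0
5 2 1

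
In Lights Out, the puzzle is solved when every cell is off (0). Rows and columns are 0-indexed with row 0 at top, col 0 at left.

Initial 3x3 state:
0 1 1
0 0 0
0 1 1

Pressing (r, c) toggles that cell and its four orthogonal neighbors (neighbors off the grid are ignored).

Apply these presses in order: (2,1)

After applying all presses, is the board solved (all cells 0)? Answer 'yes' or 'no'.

Answer: no

Derivation:
After press 1 at (2,1):
0 1 1
0 1 0
1 0 0

Lights still on: 4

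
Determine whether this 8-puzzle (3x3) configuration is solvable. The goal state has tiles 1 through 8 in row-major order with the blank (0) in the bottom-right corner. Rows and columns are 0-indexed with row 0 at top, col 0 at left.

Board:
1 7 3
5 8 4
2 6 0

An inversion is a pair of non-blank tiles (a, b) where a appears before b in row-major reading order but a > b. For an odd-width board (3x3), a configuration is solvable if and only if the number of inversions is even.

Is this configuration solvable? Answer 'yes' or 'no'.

Inversions (pairs i<j in row-major order where tile[i] > tile[j] > 0): 12
12 is even, so the puzzle is solvable.

Answer: yes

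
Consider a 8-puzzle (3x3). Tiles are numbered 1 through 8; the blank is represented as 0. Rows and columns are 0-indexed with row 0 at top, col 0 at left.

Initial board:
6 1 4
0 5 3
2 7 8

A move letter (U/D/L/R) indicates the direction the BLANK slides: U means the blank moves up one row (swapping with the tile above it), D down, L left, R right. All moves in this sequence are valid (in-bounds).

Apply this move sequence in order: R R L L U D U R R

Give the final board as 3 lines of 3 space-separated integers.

Answer: 1 4 0
6 5 3
2 7 8

Derivation:
After move 1 (R):
6 1 4
5 0 3
2 7 8

After move 2 (R):
6 1 4
5 3 0
2 7 8

After move 3 (L):
6 1 4
5 0 3
2 7 8

After move 4 (L):
6 1 4
0 5 3
2 7 8

After move 5 (U):
0 1 4
6 5 3
2 7 8

After move 6 (D):
6 1 4
0 5 3
2 7 8

After move 7 (U):
0 1 4
6 5 3
2 7 8

After move 8 (R):
1 0 4
6 5 3
2 7 8

After move 9 (R):
1 4 0
6 5 3
2 7 8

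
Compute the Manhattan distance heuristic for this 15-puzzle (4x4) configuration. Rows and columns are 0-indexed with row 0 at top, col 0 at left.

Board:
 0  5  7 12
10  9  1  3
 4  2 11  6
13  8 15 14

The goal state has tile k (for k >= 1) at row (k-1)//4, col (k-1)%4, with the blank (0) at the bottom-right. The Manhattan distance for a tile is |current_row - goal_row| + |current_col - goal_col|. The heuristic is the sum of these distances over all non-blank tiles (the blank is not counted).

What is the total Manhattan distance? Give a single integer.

Tile 5: (0,1)->(1,0) = 2
Tile 7: (0,2)->(1,2) = 1
Tile 12: (0,3)->(2,3) = 2
Tile 10: (1,0)->(2,1) = 2
Tile 9: (1,1)->(2,0) = 2
Tile 1: (1,2)->(0,0) = 3
Tile 3: (1,3)->(0,2) = 2
Tile 4: (2,0)->(0,3) = 5
Tile 2: (2,1)->(0,1) = 2
Tile 11: (2,2)->(2,2) = 0
Tile 6: (2,3)->(1,1) = 3
Tile 13: (3,0)->(3,0) = 0
Tile 8: (3,1)->(1,3) = 4
Tile 15: (3,2)->(3,2) = 0
Tile 14: (3,3)->(3,1) = 2
Sum: 2 + 1 + 2 + 2 + 2 + 3 + 2 + 5 + 2 + 0 + 3 + 0 + 4 + 0 + 2 = 30

Answer: 30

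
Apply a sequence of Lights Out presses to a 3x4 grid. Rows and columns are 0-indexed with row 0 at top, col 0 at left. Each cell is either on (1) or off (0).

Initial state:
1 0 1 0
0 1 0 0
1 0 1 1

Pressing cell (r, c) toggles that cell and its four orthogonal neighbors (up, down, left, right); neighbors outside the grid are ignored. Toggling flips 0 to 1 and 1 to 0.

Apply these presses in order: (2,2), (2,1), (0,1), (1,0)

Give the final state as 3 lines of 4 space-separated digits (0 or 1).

After press 1 at (2,2):
1 0 1 0
0 1 1 0
1 1 0 0

After press 2 at (2,1):
1 0 1 0
0 0 1 0
0 0 1 0

After press 3 at (0,1):
0 1 0 0
0 1 1 0
0 0 1 0

After press 4 at (1,0):
1 1 0 0
1 0 1 0
1 0 1 0

Answer: 1 1 0 0
1 0 1 0
1 0 1 0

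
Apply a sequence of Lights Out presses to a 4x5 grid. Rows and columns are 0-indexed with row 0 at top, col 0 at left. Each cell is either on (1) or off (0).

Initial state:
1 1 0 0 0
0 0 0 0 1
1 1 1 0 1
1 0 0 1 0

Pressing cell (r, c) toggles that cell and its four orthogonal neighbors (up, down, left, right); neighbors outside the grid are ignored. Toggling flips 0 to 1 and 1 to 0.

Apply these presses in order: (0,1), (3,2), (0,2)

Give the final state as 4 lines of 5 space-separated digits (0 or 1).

Answer: 0 1 0 1 0
0 1 1 0 1
1 1 0 0 1
1 1 1 0 0

Derivation:
After press 1 at (0,1):
0 0 1 0 0
0 1 0 0 1
1 1 1 0 1
1 0 0 1 0

After press 2 at (3,2):
0 0 1 0 0
0 1 0 0 1
1 1 0 0 1
1 1 1 0 0

After press 3 at (0,2):
0 1 0 1 0
0 1 1 0 1
1 1 0 0 1
1 1 1 0 0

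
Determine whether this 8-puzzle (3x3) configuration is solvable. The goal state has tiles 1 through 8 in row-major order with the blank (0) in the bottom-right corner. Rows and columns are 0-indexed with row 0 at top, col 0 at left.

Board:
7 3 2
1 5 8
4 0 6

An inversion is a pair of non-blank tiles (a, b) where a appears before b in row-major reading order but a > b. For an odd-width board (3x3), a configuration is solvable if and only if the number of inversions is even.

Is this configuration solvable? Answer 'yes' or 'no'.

Answer: yes

Derivation:
Inversions (pairs i<j in row-major order where tile[i] > tile[j] > 0): 12
12 is even, so the puzzle is solvable.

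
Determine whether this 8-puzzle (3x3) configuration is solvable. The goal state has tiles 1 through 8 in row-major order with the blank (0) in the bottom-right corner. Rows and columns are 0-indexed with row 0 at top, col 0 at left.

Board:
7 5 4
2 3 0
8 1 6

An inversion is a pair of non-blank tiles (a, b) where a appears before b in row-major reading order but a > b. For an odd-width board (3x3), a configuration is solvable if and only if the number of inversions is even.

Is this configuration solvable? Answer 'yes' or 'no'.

Answer: no

Derivation:
Inversions (pairs i<j in row-major order where tile[i] > tile[j] > 0): 17
17 is odd, so the puzzle is not solvable.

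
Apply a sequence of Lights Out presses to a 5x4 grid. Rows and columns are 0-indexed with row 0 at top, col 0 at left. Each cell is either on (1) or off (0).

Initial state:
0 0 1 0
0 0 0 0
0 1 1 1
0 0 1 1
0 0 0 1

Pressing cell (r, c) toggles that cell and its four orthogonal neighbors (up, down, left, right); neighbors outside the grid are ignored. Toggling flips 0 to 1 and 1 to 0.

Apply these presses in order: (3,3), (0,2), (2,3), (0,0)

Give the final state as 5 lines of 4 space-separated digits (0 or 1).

Answer: 1 0 0 1
1 0 1 1
0 1 0 1
0 0 0 1
0 0 0 0

Derivation:
After press 1 at (3,3):
0 0 1 0
0 0 0 0
0 1 1 0
0 0 0 0
0 0 0 0

After press 2 at (0,2):
0 1 0 1
0 0 1 0
0 1 1 0
0 0 0 0
0 0 0 0

After press 3 at (2,3):
0 1 0 1
0 0 1 1
0 1 0 1
0 0 0 1
0 0 0 0

After press 4 at (0,0):
1 0 0 1
1 0 1 1
0 1 0 1
0 0 0 1
0 0 0 0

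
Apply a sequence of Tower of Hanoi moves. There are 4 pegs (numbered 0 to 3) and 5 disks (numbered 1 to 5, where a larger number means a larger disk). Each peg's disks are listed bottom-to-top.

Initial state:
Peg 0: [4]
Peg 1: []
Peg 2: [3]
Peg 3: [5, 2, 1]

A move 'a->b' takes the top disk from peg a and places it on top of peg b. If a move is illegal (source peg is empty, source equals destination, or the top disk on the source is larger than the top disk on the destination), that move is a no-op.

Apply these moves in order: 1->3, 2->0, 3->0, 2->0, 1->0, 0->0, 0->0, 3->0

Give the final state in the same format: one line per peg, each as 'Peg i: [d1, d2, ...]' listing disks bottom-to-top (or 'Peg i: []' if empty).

Answer: Peg 0: [4, 3, 1]
Peg 1: []
Peg 2: []
Peg 3: [5, 2]

Derivation:
After move 1 (1->3):
Peg 0: [4]
Peg 1: []
Peg 2: [3]
Peg 3: [5, 2, 1]

After move 2 (2->0):
Peg 0: [4, 3]
Peg 1: []
Peg 2: []
Peg 3: [5, 2, 1]

After move 3 (3->0):
Peg 0: [4, 3, 1]
Peg 1: []
Peg 2: []
Peg 3: [5, 2]

After move 4 (2->0):
Peg 0: [4, 3, 1]
Peg 1: []
Peg 2: []
Peg 3: [5, 2]

After move 5 (1->0):
Peg 0: [4, 3, 1]
Peg 1: []
Peg 2: []
Peg 3: [5, 2]

After move 6 (0->0):
Peg 0: [4, 3, 1]
Peg 1: []
Peg 2: []
Peg 3: [5, 2]

After move 7 (0->0):
Peg 0: [4, 3, 1]
Peg 1: []
Peg 2: []
Peg 3: [5, 2]

After move 8 (3->0):
Peg 0: [4, 3, 1]
Peg 1: []
Peg 2: []
Peg 3: [5, 2]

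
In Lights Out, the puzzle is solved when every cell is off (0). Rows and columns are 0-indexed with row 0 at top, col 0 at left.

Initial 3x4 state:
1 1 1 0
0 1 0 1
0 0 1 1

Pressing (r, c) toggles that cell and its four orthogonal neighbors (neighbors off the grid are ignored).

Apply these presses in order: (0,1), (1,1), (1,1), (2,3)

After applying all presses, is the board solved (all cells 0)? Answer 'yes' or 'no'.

After press 1 at (0,1):
0 0 0 0
0 0 0 1
0 0 1 1

After press 2 at (1,1):
0 1 0 0
1 1 1 1
0 1 1 1

After press 3 at (1,1):
0 0 0 0
0 0 0 1
0 0 1 1

After press 4 at (2,3):
0 0 0 0
0 0 0 0
0 0 0 0

Lights still on: 0

Answer: yes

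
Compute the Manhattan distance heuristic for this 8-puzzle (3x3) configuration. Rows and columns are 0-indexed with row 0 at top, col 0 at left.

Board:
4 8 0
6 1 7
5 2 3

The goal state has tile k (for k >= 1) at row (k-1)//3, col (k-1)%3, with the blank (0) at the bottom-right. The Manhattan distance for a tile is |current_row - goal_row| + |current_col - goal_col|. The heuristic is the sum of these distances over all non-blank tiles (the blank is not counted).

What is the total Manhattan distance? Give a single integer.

Answer: 16

Derivation:
Tile 4: at (0,0), goal (1,0), distance |0-1|+|0-0| = 1
Tile 8: at (0,1), goal (2,1), distance |0-2|+|1-1| = 2
Tile 6: at (1,0), goal (1,2), distance |1-1|+|0-2| = 2
Tile 1: at (1,1), goal (0,0), distance |1-0|+|1-0| = 2
Tile 7: at (1,2), goal (2,0), distance |1-2|+|2-0| = 3
Tile 5: at (2,0), goal (1,1), distance |2-1|+|0-1| = 2
Tile 2: at (2,1), goal (0,1), distance |2-0|+|1-1| = 2
Tile 3: at (2,2), goal (0,2), distance |2-0|+|2-2| = 2
Sum: 1 + 2 + 2 + 2 + 3 + 2 + 2 + 2 = 16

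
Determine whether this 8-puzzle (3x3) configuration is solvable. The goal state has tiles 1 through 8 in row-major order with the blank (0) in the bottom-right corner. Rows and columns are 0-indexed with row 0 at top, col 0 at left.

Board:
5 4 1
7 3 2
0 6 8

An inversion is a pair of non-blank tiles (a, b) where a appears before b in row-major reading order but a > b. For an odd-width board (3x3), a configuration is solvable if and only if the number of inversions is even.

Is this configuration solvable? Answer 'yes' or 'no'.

Inversions (pairs i<j in row-major order where tile[i] > tile[j] > 0): 11
11 is odd, so the puzzle is not solvable.

Answer: no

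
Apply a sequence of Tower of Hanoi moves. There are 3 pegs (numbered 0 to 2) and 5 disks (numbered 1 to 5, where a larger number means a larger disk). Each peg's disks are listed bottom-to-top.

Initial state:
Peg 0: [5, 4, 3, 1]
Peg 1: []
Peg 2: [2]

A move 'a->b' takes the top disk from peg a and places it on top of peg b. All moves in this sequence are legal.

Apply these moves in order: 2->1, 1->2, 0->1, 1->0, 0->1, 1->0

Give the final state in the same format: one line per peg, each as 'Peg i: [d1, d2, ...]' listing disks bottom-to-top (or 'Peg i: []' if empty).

Answer: Peg 0: [5, 4, 3, 1]
Peg 1: []
Peg 2: [2]

Derivation:
After move 1 (2->1):
Peg 0: [5, 4, 3, 1]
Peg 1: [2]
Peg 2: []

After move 2 (1->2):
Peg 0: [5, 4, 3, 1]
Peg 1: []
Peg 2: [2]

After move 3 (0->1):
Peg 0: [5, 4, 3]
Peg 1: [1]
Peg 2: [2]

After move 4 (1->0):
Peg 0: [5, 4, 3, 1]
Peg 1: []
Peg 2: [2]

After move 5 (0->1):
Peg 0: [5, 4, 3]
Peg 1: [1]
Peg 2: [2]

After move 6 (1->0):
Peg 0: [5, 4, 3, 1]
Peg 1: []
Peg 2: [2]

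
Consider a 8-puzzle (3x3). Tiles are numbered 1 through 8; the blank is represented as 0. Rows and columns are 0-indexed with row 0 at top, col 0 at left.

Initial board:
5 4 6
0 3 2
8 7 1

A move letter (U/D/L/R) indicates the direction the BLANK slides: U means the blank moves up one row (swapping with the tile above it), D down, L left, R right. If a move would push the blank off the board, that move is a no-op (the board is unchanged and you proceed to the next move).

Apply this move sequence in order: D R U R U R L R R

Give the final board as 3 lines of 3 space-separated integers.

Answer: 5 4 0
8 2 6
7 3 1

Derivation:
After move 1 (D):
5 4 6
8 3 2
0 7 1

After move 2 (R):
5 4 6
8 3 2
7 0 1

After move 3 (U):
5 4 6
8 0 2
7 3 1

After move 4 (R):
5 4 6
8 2 0
7 3 1

After move 5 (U):
5 4 0
8 2 6
7 3 1

After move 6 (R):
5 4 0
8 2 6
7 3 1

After move 7 (L):
5 0 4
8 2 6
7 3 1

After move 8 (R):
5 4 0
8 2 6
7 3 1

After move 9 (R):
5 4 0
8 2 6
7 3 1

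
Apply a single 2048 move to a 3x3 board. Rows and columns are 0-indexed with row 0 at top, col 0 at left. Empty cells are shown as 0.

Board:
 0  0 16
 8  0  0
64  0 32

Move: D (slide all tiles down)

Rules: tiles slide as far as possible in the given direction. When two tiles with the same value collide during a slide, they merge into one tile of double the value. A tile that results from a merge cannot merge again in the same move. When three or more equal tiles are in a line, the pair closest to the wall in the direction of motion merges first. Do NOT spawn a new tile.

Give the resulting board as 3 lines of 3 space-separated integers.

Answer:  0  0  0
 8  0 16
64  0 32

Derivation:
Slide down:
col 0: [0, 8, 64] -> [0, 8, 64]
col 1: [0, 0, 0] -> [0, 0, 0]
col 2: [16, 0, 32] -> [0, 16, 32]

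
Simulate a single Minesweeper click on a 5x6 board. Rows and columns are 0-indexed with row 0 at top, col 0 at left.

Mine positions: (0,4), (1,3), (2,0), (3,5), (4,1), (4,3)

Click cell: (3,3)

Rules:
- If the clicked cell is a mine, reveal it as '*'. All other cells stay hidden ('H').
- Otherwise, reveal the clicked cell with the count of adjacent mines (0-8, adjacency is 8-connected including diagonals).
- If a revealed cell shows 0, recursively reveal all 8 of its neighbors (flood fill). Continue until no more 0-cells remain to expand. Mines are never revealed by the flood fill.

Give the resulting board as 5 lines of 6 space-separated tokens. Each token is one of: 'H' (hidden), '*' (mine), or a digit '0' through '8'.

H H H H H H
H H H H H H
H H H H H H
H H H 1 H H
H H H H H H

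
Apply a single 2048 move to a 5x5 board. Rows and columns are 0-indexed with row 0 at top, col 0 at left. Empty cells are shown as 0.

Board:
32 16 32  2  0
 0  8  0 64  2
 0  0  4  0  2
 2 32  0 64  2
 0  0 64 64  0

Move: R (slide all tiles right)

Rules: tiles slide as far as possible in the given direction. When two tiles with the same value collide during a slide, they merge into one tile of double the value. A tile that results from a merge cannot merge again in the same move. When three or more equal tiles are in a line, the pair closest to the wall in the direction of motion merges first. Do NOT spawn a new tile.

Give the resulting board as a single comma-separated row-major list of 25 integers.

Slide right:
row 0: [32, 16, 32, 2, 0] -> [0, 32, 16, 32, 2]
row 1: [0, 8, 0, 64, 2] -> [0, 0, 8, 64, 2]
row 2: [0, 0, 4, 0, 2] -> [0, 0, 0, 4, 2]
row 3: [2, 32, 0, 64, 2] -> [0, 2, 32, 64, 2]
row 4: [0, 0, 64, 64, 0] -> [0, 0, 0, 0, 128]

Answer: 0, 32, 16, 32, 2, 0, 0, 8, 64, 2, 0, 0, 0, 4, 2, 0, 2, 32, 64, 2, 0, 0, 0, 0, 128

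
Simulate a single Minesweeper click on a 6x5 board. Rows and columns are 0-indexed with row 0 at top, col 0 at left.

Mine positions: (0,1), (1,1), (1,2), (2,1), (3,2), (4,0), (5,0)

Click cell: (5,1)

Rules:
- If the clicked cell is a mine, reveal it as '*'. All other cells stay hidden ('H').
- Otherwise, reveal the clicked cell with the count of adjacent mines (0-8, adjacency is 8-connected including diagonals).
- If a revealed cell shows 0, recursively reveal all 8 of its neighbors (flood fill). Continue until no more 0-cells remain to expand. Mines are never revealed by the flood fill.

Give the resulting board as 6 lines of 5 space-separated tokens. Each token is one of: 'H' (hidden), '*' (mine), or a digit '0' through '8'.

H H H H H
H H H H H
H H H H H
H H H H H
H H H H H
H 2 H H H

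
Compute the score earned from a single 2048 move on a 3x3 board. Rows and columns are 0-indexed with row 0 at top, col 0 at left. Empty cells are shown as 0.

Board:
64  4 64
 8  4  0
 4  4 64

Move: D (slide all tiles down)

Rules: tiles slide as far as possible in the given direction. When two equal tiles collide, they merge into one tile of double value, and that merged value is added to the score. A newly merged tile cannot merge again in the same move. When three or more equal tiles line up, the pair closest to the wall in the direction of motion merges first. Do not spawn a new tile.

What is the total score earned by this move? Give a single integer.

Slide down:
col 0: [64, 8, 4] -> [64, 8, 4]  score +0 (running 0)
col 1: [4, 4, 4] -> [0, 4, 8]  score +8 (running 8)
col 2: [64, 0, 64] -> [0, 0, 128]  score +128 (running 136)
Board after move:
 64   0   0
  8   4   0
  4   8 128

Answer: 136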